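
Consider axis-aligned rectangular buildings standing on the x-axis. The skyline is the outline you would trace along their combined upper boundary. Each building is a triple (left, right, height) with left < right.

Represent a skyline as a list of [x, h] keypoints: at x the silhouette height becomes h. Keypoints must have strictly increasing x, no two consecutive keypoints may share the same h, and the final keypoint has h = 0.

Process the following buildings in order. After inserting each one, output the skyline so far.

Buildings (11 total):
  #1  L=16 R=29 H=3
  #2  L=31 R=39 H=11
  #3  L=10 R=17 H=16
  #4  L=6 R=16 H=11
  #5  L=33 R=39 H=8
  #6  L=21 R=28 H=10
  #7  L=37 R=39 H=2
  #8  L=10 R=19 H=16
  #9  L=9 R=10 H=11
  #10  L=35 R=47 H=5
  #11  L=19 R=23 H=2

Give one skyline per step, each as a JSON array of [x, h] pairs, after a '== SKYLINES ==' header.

== SKYLINES ==
[[16,3],[29,0]]
[[16,3],[29,0],[31,11],[39,0]]
[[10,16],[17,3],[29,0],[31,11],[39,0]]
[[6,11],[10,16],[17,3],[29,0],[31,11],[39,0]]
[[6,11],[10,16],[17,3],[29,0],[31,11],[39,0]]
[[6,11],[10,16],[17,3],[21,10],[28,3],[29,0],[31,11],[39,0]]
[[6,11],[10,16],[17,3],[21,10],[28,3],[29,0],[31,11],[39,0]]
[[6,11],[10,16],[19,3],[21,10],[28,3],[29,0],[31,11],[39,0]]
[[6,11],[10,16],[19,3],[21,10],[28,3],[29,0],[31,11],[39,0]]
[[6,11],[10,16],[19,3],[21,10],[28,3],[29,0],[31,11],[39,5],[47,0]]
[[6,11],[10,16],[19,3],[21,10],[28,3],[29,0],[31,11],[39,5],[47,0]]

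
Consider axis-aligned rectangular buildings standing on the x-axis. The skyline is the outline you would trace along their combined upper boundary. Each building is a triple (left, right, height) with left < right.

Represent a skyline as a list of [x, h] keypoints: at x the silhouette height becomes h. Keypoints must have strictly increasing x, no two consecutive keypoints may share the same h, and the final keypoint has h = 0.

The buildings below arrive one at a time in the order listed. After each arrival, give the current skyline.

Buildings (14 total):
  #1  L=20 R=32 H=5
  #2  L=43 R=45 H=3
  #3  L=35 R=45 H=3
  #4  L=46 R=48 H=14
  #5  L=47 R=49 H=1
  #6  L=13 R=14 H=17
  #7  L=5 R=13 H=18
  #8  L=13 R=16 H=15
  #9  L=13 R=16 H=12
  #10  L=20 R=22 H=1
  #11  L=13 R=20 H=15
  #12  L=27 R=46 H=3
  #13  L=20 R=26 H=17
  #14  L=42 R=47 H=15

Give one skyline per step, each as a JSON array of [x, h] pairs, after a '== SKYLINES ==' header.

== SKYLINES ==
[[20,5],[32,0]]
[[20,5],[32,0],[43,3],[45,0]]
[[20,5],[32,0],[35,3],[45,0]]
[[20,5],[32,0],[35,3],[45,0],[46,14],[48,0]]
[[20,5],[32,0],[35,3],[45,0],[46,14],[48,1],[49,0]]
[[13,17],[14,0],[20,5],[32,0],[35,3],[45,0],[46,14],[48,1],[49,0]]
[[5,18],[13,17],[14,0],[20,5],[32,0],[35,3],[45,0],[46,14],[48,1],[49,0]]
[[5,18],[13,17],[14,15],[16,0],[20,5],[32,0],[35,3],[45,0],[46,14],[48,1],[49,0]]
[[5,18],[13,17],[14,15],[16,0],[20,5],[32,0],[35,3],[45,0],[46,14],[48,1],[49,0]]
[[5,18],[13,17],[14,15],[16,0],[20,5],[32,0],[35,3],[45,0],[46,14],[48,1],[49,0]]
[[5,18],[13,17],[14,15],[20,5],[32,0],[35,3],[45,0],[46,14],[48,1],[49,0]]
[[5,18],[13,17],[14,15],[20,5],[32,3],[46,14],[48,1],[49,0]]
[[5,18],[13,17],[14,15],[20,17],[26,5],[32,3],[46,14],[48,1],[49,0]]
[[5,18],[13,17],[14,15],[20,17],[26,5],[32,3],[42,15],[47,14],[48,1],[49,0]]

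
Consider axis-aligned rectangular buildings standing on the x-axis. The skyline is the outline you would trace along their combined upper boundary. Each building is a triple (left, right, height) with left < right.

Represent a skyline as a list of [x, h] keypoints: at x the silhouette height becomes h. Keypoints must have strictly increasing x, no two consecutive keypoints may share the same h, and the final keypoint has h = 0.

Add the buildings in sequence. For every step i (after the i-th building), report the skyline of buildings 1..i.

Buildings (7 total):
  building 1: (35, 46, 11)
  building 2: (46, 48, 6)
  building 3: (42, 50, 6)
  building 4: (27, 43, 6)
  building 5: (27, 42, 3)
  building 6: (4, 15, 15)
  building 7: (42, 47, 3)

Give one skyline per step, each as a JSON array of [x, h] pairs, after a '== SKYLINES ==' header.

== SKYLINES ==
[[35,11],[46,0]]
[[35,11],[46,6],[48,0]]
[[35,11],[46,6],[50,0]]
[[27,6],[35,11],[46,6],[50,0]]
[[27,6],[35,11],[46,6],[50,0]]
[[4,15],[15,0],[27,6],[35,11],[46,6],[50,0]]
[[4,15],[15,0],[27,6],[35,11],[46,6],[50,0]]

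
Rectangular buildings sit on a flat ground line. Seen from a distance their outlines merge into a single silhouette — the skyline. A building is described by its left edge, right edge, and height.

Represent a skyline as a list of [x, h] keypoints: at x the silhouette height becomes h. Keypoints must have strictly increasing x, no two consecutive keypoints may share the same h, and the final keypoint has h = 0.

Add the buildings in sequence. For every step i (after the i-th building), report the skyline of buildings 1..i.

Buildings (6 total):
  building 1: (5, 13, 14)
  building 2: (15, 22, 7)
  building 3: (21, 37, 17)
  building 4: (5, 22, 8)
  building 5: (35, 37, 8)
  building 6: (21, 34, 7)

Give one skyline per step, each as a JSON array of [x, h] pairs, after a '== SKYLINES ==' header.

== SKYLINES ==
[[5,14],[13,0]]
[[5,14],[13,0],[15,7],[22,0]]
[[5,14],[13,0],[15,7],[21,17],[37,0]]
[[5,14],[13,8],[21,17],[37,0]]
[[5,14],[13,8],[21,17],[37,0]]
[[5,14],[13,8],[21,17],[37,0]]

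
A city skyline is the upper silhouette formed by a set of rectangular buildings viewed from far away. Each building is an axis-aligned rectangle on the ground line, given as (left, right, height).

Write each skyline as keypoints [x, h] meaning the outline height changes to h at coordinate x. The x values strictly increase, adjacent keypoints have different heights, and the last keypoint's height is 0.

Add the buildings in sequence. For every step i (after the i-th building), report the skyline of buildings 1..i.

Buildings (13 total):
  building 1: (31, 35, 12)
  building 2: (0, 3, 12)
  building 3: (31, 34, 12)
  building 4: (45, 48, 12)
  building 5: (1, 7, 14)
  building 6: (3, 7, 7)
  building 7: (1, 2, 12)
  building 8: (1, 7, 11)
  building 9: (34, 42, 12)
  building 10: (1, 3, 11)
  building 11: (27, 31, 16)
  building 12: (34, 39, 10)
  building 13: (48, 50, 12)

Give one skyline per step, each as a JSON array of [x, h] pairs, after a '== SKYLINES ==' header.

== SKYLINES ==
[[31,12],[35,0]]
[[0,12],[3,0],[31,12],[35,0]]
[[0,12],[3,0],[31,12],[35,0]]
[[0,12],[3,0],[31,12],[35,0],[45,12],[48,0]]
[[0,12],[1,14],[7,0],[31,12],[35,0],[45,12],[48,0]]
[[0,12],[1,14],[7,0],[31,12],[35,0],[45,12],[48,0]]
[[0,12],[1,14],[7,0],[31,12],[35,0],[45,12],[48,0]]
[[0,12],[1,14],[7,0],[31,12],[35,0],[45,12],[48,0]]
[[0,12],[1,14],[7,0],[31,12],[42,0],[45,12],[48,0]]
[[0,12],[1,14],[7,0],[31,12],[42,0],[45,12],[48,0]]
[[0,12],[1,14],[7,0],[27,16],[31,12],[42,0],[45,12],[48,0]]
[[0,12],[1,14],[7,0],[27,16],[31,12],[42,0],[45,12],[48,0]]
[[0,12],[1,14],[7,0],[27,16],[31,12],[42,0],[45,12],[50,0]]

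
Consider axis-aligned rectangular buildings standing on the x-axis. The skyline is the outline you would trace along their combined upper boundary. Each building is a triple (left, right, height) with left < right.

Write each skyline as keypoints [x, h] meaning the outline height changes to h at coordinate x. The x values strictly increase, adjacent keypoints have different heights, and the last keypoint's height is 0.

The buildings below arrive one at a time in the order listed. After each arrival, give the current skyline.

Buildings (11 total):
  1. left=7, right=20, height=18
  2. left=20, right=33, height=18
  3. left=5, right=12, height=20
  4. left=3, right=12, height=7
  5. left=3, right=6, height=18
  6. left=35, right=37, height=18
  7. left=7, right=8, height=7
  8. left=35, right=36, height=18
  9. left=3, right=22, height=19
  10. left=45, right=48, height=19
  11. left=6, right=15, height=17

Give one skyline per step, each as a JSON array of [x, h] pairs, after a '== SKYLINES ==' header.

== SKYLINES ==
[[7,18],[20,0]]
[[7,18],[33,0]]
[[5,20],[12,18],[33,0]]
[[3,7],[5,20],[12,18],[33,0]]
[[3,18],[5,20],[12,18],[33,0]]
[[3,18],[5,20],[12,18],[33,0],[35,18],[37,0]]
[[3,18],[5,20],[12,18],[33,0],[35,18],[37,0]]
[[3,18],[5,20],[12,18],[33,0],[35,18],[37,0]]
[[3,19],[5,20],[12,19],[22,18],[33,0],[35,18],[37,0]]
[[3,19],[5,20],[12,19],[22,18],[33,0],[35,18],[37,0],[45,19],[48,0]]
[[3,19],[5,20],[12,19],[22,18],[33,0],[35,18],[37,0],[45,19],[48,0]]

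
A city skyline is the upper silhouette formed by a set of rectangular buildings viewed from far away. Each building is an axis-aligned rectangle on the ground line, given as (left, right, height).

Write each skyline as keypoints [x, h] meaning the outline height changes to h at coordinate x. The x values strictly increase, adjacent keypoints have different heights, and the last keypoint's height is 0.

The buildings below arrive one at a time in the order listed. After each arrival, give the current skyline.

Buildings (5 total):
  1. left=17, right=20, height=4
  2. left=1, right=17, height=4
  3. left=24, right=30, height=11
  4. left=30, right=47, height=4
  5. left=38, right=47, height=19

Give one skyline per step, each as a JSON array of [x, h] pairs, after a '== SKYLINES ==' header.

== SKYLINES ==
[[17,4],[20,0]]
[[1,4],[20,0]]
[[1,4],[20,0],[24,11],[30,0]]
[[1,4],[20,0],[24,11],[30,4],[47,0]]
[[1,4],[20,0],[24,11],[30,4],[38,19],[47,0]]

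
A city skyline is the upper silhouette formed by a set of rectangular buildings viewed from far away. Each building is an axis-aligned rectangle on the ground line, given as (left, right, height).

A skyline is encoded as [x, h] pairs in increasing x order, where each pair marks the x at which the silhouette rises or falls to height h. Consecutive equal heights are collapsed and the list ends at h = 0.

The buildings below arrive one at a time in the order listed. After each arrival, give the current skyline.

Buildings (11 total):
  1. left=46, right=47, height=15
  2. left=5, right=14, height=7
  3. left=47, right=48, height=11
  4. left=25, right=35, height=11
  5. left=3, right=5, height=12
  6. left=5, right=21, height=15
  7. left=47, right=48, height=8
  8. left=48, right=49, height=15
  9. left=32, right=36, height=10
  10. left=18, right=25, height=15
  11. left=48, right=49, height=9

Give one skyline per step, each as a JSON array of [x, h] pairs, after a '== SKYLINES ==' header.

== SKYLINES ==
[[46,15],[47,0]]
[[5,7],[14,0],[46,15],[47,0]]
[[5,7],[14,0],[46,15],[47,11],[48,0]]
[[5,7],[14,0],[25,11],[35,0],[46,15],[47,11],[48,0]]
[[3,12],[5,7],[14,0],[25,11],[35,0],[46,15],[47,11],[48,0]]
[[3,12],[5,15],[21,0],[25,11],[35,0],[46,15],[47,11],[48,0]]
[[3,12],[5,15],[21,0],[25,11],[35,0],[46,15],[47,11],[48,0]]
[[3,12],[5,15],[21,0],[25,11],[35,0],[46,15],[47,11],[48,15],[49,0]]
[[3,12],[5,15],[21,0],[25,11],[35,10],[36,0],[46,15],[47,11],[48,15],[49,0]]
[[3,12],[5,15],[25,11],[35,10],[36,0],[46,15],[47,11],[48,15],[49,0]]
[[3,12],[5,15],[25,11],[35,10],[36,0],[46,15],[47,11],[48,15],[49,0]]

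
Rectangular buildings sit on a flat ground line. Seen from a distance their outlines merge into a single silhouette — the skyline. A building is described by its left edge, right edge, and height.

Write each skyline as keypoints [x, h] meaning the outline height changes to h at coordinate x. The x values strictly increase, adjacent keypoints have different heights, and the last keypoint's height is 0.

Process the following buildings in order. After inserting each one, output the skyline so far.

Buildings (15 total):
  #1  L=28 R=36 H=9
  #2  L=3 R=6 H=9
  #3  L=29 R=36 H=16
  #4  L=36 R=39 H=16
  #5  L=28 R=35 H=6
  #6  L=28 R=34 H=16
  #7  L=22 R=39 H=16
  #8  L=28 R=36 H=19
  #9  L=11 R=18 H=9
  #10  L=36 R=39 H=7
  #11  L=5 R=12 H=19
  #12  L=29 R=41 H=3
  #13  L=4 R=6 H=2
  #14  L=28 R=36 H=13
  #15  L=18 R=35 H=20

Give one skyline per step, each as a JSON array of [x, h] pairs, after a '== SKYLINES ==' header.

== SKYLINES ==
[[28,9],[36,0]]
[[3,9],[6,0],[28,9],[36,0]]
[[3,9],[6,0],[28,9],[29,16],[36,0]]
[[3,9],[6,0],[28,9],[29,16],[39,0]]
[[3,9],[6,0],[28,9],[29,16],[39,0]]
[[3,9],[6,0],[28,16],[39,0]]
[[3,9],[6,0],[22,16],[39,0]]
[[3,9],[6,0],[22,16],[28,19],[36,16],[39,0]]
[[3,9],[6,0],[11,9],[18,0],[22,16],[28,19],[36,16],[39,0]]
[[3,9],[6,0],[11,9],[18,0],[22,16],[28,19],[36,16],[39,0]]
[[3,9],[5,19],[12,9],[18,0],[22,16],[28,19],[36,16],[39,0]]
[[3,9],[5,19],[12,9],[18,0],[22,16],[28,19],[36,16],[39,3],[41,0]]
[[3,9],[5,19],[12,9],[18,0],[22,16],[28,19],[36,16],[39,3],[41,0]]
[[3,9],[5,19],[12,9],[18,0],[22,16],[28,19],[36,16],[39,3],[41,0]]
[[3,9],[5,19],[12,9],[18,20],[35,19],[36,16],[39,3],[41,0]]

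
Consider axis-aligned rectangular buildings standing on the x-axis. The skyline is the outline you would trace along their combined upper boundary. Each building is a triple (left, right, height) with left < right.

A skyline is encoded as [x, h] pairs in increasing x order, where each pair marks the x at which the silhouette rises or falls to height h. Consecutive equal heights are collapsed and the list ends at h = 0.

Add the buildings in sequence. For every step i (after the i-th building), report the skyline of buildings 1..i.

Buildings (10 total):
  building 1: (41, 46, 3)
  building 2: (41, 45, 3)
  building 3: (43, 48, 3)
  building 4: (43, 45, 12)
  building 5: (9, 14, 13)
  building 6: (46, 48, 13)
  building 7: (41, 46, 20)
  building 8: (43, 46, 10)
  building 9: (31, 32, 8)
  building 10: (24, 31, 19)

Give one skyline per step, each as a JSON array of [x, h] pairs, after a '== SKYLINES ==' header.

== SKYLINES ==
[[41,3],[46,0]]
[[41,3],[46,0]]
[[41,3],[48,0]]
[[41,3],[43,12],[45,3],[48,0]]
[[9,13],[14,0],[41,3],[43,12],[45,3],[48,0]]
[[9,13],[14,0],[41,3],[43,12],[45,3],[46,13],[48,0]]
[[9,13],[14,0],[41,20],[46,13],[48,0]]
[[9,13],[14,0],[41,20],[46,13],[48,0]]
[[9,13],[14,0],[31,8],[32,0],[41,20],[46,13],[48,0]]
[[9,13],[14,0],[24,19],[31,8],[32,0],[41,20],[46,13],[48,0]]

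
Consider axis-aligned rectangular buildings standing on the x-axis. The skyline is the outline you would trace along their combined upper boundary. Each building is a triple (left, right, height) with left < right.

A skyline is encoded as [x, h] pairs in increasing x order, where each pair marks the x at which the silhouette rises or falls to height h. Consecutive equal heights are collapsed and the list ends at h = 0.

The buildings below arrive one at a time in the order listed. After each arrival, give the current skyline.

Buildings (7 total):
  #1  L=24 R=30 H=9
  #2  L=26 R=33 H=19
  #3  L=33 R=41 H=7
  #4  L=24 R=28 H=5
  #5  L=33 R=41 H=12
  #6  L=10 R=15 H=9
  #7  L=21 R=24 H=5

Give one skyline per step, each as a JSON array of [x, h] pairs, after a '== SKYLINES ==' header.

== SKYLINES ==
[[24,9],[30,0]]
[[24,9],[26,19],[33,0]]
[[24,9],[26,19],[33,7],[41,0]]
[[24,9],[26,19],[33,7],[41,0]]
[[24,9],[26,19],[33,12],[41,0]]
[[10,9],[15,0],[24,9],[26,19],[33,12],[41,0]]
[[10,9],[15,0],[21,5],[24,9],[26,19],[33,12],[41,0]]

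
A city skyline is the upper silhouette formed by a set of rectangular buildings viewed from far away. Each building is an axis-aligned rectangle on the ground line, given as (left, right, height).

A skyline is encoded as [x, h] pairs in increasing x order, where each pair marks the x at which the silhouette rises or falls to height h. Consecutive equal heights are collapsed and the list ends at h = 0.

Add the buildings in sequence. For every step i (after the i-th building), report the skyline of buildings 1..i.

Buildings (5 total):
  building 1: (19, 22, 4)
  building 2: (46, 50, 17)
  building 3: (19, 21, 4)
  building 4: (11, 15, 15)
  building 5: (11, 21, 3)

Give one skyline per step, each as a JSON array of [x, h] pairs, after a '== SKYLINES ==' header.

== SKYLINES ==
[[19,4],[22,0]]
[[19,4],[22,0],[46,17],[50,0]]
[[19,4],[22,0],[46,17],[50,0]]
[[11,15],[15,0],[19,4],[22,0],[46,17],[50,0]]
[[11,15],[15,3],[19,4],[22,0],[46,17],[50,0]]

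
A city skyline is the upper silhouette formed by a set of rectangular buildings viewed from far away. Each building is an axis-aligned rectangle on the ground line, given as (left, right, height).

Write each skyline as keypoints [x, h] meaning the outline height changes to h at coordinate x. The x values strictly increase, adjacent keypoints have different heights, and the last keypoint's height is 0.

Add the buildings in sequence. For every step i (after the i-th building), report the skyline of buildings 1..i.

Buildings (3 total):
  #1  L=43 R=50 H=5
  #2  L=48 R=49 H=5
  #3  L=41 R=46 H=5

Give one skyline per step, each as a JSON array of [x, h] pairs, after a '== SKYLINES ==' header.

== SKYLINES ==
[[43,5],[50,0]]
[[43,5],[50,0]]
[[41,5],[50,0]]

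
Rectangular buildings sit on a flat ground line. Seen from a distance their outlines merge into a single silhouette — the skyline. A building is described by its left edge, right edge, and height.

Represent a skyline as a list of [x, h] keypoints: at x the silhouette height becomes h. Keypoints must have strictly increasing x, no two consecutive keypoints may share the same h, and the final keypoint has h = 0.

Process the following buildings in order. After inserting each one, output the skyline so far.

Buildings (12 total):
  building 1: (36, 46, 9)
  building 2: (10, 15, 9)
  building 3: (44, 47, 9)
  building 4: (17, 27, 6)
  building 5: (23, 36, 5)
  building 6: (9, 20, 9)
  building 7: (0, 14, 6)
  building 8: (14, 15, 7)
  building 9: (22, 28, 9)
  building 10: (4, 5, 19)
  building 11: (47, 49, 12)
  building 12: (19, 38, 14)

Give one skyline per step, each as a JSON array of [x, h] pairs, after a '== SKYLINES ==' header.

== SKYLINES ==
[[36,9],[46,0]]
[[10,9],[15,0],[36,9],[46,0]]
[[10,9],[15,0],[36,9],[47,0]]
[[10,9],[15,0],[17,6],[27,0],[36,9],[47,0]]
[[10,9],[15,0],[17,6],[27,5],[36,9],[47,0]]
[[9,9],[20,6],[27,5],[36,9],[47,0]]
[[0,6],[9,9],[20,6],[27,5],[36,9],[47,0]]
[[0,6],[9,9],[20,6],[27,5],[36,9],[47,0]]
[[0,6],[9,9],[20,6],[22,9],[28,5],[36,9],[47,0]]
[[0,6],[4,19],[5,6],[9,9],[20,6],[22,9],[28,5],[36,9],[47,0]]
[[0,6],[4,19],[5,6],[9,9],[20,6],[22,9],[28,5],[36,9],[47,12],[49,0]]
[[0,6],[4,19],[5,6],[9,9],[19,14],[38,9],[47,12],[49,0]]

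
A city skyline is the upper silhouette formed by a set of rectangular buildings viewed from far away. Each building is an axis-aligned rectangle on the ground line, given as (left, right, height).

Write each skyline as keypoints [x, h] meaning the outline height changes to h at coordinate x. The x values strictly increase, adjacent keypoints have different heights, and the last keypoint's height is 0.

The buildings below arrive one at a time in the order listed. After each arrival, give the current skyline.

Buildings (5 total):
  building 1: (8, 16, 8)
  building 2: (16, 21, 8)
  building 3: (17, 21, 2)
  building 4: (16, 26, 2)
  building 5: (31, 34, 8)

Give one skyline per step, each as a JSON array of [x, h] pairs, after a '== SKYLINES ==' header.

== SKYLINES ==
[[8,8],[16,0]]
[[8,8],[21,0]]
[[8,8],[21,0]]
[[8,8],[21,2],[26,0]]
[[8,8],[21,2],[26,0],[31,8],[34,0]]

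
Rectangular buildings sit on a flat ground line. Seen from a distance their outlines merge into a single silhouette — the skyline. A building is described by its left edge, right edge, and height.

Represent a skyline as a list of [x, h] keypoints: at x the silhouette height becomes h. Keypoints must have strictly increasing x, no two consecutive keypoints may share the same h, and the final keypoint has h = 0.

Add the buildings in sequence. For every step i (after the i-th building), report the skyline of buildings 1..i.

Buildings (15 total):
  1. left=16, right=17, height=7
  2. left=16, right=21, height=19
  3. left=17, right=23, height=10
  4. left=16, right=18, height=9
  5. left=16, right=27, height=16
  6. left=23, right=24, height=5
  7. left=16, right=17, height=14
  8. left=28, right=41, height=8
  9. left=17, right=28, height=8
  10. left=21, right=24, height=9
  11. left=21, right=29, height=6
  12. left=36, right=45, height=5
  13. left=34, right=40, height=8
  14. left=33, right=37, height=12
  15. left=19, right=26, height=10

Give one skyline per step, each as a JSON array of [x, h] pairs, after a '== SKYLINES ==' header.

== SKYLINES ==
[[16,7],[17,0]]
[[16,19],[21,0]]
[[16,19],[21,10],[23,0]]
[[16,19],[21,10],[23,0]]
[[16,19],[21,16],[27,0]]
[[16,19],[21,16],[27,0]]
[[16,19],[21,16],[27,0]]
[[16,19],[21,16],[27,0],[28,8],[41,0]]
[[16,19],[21,16],[27,8],[41,0]]
[[16,19],[21,16],[27,8],[41,0]]
[[16,19],[21,16],[27,8],[41,0]]
[[16,19],[21,16],[27,8],[41,5],[45,0]]
[[16,19],[21,16],[27,8],[41,5],[45,0]]
[[16,19],[21,16],[27,8],[33,12],[37,8],[41,5],[45,0]]
[[16,19],[21,16],[27,8],[33,12],[37,8],[41,5],[45,0]]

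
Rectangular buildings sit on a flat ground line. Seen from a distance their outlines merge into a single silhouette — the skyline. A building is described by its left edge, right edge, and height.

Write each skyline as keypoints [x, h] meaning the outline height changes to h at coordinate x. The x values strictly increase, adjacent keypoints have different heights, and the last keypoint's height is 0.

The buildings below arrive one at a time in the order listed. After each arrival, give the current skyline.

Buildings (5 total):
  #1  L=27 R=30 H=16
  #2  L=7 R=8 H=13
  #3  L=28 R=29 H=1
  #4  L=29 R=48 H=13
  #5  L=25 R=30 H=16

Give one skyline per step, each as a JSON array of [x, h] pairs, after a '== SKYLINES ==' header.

== SKYLINES ==
[[27,16],[30,0]]
[[7,13],[8,0],[27,16],[30,0]]
[[7,13],[8,0],[27,16],[30,0]]
[[7,13],[8,0],[27,16],[30,13],[48,0]]
[[7,13],[8,0],[25,16],[30,13],[48,0]]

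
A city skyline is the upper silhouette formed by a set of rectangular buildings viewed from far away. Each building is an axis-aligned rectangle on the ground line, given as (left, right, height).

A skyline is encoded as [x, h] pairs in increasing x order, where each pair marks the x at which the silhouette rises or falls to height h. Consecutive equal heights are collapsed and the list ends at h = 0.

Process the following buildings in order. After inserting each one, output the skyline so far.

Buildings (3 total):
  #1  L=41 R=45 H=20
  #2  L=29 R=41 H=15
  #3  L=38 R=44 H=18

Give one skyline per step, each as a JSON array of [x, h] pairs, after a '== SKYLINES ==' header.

== SKYLINES ==
[[41,20],[45,0]]
[[29,15],[41,20],[45,0]]
[[29,15],[38,18],[41,20],[45,0]]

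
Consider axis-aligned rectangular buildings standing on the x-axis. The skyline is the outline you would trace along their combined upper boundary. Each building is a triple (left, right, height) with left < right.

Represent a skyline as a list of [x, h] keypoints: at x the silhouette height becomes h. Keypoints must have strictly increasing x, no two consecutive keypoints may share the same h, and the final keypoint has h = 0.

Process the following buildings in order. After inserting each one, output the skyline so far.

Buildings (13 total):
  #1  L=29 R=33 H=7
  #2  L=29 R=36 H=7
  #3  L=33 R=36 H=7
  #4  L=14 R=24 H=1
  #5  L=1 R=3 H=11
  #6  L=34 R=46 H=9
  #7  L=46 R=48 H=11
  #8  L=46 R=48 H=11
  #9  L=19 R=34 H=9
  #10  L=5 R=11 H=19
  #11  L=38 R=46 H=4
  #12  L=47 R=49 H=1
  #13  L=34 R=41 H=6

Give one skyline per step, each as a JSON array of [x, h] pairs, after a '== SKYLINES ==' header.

== SKYLINES ==
[[29,7],[33,0]]
[[29,7],[36,0]]
[[29,7],[36,0]]
[[14,1],[24,0],[29,7],[36,0]]
[[1,11],[3,0],[14,1],[24,0],[29,7],[36,0]]
[[1,11],[3,0],[14,1],[24,0],[29,7],[34,9],[46,0]]
[[1,11],[3,0],[14,1],[24,0],[29,7],[34,9],[46,11],[48,0]]
[[1,11],[3,0],[14,1],[24,0],[29,7],[34,9],[46,11],[48,0]]
[[1,11],[3,0],[14,1],[19,9],[46,11],[48,0]]
[[1,11],[3,0],[5,19],[11,0],[14,1],[19,9],[46,11],[48,0]]
[[1,11],[3,0],[5,19],[11,0],[14,1],[19,9],[46,11],[48,0]]
[[1,11],[3,0],[5,19],[11,0],[14,1],[19,9],[46,11],[48,1],[49,0]]
[[1,11],[3,0],[5,19],[11,0],[14,1],[19,9],[46,11],[48,1],[49,0]]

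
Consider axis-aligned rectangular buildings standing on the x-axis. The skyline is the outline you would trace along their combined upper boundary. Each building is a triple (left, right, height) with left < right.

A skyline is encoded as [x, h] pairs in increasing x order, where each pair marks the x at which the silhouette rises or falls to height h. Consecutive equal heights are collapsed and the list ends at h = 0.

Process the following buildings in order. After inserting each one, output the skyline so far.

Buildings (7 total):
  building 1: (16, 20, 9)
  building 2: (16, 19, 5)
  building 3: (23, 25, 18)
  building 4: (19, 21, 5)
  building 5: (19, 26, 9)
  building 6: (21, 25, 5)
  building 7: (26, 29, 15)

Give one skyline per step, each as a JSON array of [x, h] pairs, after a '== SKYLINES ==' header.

== SKYLINES ==
[[16,9],[20,0]]
[[16,9],[20,0]]
[[16,9],[20,0],[23,18],[25,0]]
[[16,9],[20,5],[21,0],[23,18],[25,0]]
[[16,9],[23,18],[25,9],[26,0]]
[[16,9],[23,18],[25,9],[26,0]]
[[16,9],[23,18],[25,9],[26,15],[29,0]]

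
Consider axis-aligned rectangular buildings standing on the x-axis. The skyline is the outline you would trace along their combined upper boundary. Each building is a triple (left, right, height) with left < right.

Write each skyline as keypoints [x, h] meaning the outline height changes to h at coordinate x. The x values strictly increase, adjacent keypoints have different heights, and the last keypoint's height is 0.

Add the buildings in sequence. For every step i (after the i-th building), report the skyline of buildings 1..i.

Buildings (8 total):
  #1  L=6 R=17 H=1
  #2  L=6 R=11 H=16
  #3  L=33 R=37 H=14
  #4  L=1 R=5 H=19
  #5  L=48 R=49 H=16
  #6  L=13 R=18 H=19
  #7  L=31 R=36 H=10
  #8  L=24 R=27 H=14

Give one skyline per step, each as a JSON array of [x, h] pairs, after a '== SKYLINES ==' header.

== SKYLINES ==
[[6,1],[17,0]]
[[6,16],[11,1],[17,0]]
[[6,16],[11,1],[17,0],[33,14],[37,0]]
[[1,19],[5,0],[6,16],[11,1],[17,0],[33,14],[37,0]]
[[1,19],[5,0],[6,16],[11,1],[17,0],[33,14],[37,0],[48,16],[49,0]]
[[1,19],[5,0],[6,16],[11,1],[13,19],[18,0],[33,14],[37,0],[48,16],[49,0]]
[[1,19],[5,0],[6,16],[11,1],[13,19],[18,0],[31,10],[33,14],[37,0],[48,16],[49,0]]
[[1,19],[5,0],[6,16],[11,1],[13,19],[18,0],[24,14],[27,0],[31,10],[33,14],[37,0],[48,16],[49,0]]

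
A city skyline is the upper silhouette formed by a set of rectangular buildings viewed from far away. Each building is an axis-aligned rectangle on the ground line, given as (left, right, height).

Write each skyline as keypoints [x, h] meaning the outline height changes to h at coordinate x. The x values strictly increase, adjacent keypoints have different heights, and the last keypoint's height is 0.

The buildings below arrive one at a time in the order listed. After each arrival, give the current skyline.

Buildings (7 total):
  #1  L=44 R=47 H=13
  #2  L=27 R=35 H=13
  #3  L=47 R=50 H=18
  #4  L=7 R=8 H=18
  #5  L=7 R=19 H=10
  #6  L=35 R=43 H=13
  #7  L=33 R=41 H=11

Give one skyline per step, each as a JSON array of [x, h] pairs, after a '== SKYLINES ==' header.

== SKYLINES ==
[[44,13],[47,0]]
[[27,13],[35,0],[44,13],[47,0]]
[[27,13],[35,0],[44,13],[47,18],[50,0]]
[[7,18],[8,0],[27,13],[35,0],[44,13],[47,18],[50,0]]
[[7,18],[8,10],[19,0],[27,13],[35,0],[44,13],[47,18],[50,0]]
[[7,18],[8,10],[19,0],[27,13],[43,0],[44,13],[47,18],[50,0]]
[[7,18],[8,10],[19,0],[27,13],[43,0],[44,13],[47,18],[50,0]]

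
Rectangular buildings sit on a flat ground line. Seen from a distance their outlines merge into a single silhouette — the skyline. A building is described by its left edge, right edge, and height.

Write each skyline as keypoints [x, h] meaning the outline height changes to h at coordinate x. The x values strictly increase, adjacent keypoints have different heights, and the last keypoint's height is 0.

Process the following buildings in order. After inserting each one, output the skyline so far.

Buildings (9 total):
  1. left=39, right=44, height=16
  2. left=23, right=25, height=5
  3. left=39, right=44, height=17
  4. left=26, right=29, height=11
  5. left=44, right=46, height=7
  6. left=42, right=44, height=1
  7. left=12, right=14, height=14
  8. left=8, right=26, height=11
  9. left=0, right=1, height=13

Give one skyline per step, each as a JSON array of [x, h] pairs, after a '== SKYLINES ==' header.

== SKYLINES ==
[[39,16],[44,0]]
[[23,5],[25,0],[39,16],[44,0]]
[[23,5],[25,0],[39,17],[44,0]]
[[23,5],[25,0],[26,11],[29,0],[39,17],[44,0]]
[[23,5],[25,0],[26,11],[29,0],[39,17],[44,7],[46,0]]
[[23,5],[25,0],[26,11],[29,0],[39,17],[44,7],[46,0]]
[[12,14],[14,0],[23,5],[25,0],[26,11],[29,0],[39,17],[44,7],[46,0]]
[[8,11],[12,14],[14,11],[29,0],[39,17],[44,7],[46,0]]
[[0,13],[1,0],[8,11],[12,14],[14,11],[29,0],[39,17],[44,7],[46,0]]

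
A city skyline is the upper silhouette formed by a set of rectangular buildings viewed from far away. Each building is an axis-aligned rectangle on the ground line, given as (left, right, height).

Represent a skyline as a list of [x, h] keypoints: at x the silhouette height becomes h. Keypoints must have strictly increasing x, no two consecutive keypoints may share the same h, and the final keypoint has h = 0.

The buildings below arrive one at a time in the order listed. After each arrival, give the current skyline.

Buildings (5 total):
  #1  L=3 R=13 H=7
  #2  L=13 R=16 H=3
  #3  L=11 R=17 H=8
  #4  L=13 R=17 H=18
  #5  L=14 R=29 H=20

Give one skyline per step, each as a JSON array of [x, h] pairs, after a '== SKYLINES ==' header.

== SKYLINES ==
[[3,7],[13,0]]
[[3,7],[13,3],[16,0]]
[[3,7],[11,8],[17,0]]
[[3,7],[11,8],[13,18],[17,0]]
[[3,7],[11,8],[13,18],[14,20],[29,0]]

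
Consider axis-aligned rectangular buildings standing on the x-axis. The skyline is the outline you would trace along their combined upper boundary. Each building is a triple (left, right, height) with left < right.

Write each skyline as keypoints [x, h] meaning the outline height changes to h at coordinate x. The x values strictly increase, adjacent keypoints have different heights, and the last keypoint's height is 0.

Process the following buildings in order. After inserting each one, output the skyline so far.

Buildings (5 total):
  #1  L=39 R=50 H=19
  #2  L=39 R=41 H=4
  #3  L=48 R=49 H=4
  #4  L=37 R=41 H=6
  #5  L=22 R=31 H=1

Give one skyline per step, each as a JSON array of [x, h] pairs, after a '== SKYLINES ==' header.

== SKYLINES ==
[[39,19],[50,0]]
[[39,19],[50,0]]
[[39,19],[50,0]]
[[37,6],[39,19],[50,0]]
[[22,1],[31,0],[37,6],[39,19],[50,0]]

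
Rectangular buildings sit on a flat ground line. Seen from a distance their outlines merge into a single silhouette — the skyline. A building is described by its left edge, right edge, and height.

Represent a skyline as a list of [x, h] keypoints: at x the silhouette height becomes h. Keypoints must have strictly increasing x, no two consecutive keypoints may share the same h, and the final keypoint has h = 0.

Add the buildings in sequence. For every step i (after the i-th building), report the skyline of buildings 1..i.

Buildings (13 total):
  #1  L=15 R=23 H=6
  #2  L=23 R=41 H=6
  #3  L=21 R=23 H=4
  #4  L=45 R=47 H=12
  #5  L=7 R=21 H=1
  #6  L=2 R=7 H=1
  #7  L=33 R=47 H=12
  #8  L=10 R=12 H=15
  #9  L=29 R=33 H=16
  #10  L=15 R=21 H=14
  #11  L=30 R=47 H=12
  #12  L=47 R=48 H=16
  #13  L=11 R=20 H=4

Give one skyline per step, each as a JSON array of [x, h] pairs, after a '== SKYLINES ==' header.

== SKYLINES ==
[[15,6],[23,0]]
[[15,6],[41,0]]
[[15,6],[41,0]]
[[15,6],[41,0],[45,12],[47,0]]
[[7,1],[15,6],[41,0],[45,12],[47,0]]
[[2,1],[15,6],[41,0],[45,12],[47,0]]
[[2,1],[15,6],[33,12],[47,0]]
[[2,1],[10,15],[12,1],[15,6],[33,12],[47,0]]
[[2,1],[10,15],[12,1],[15,6],[29,16],[33,12],[47,0]]
[[2,1],[10,15],[12,1],[15,14],[21,6],[29,16],[33,12],[47,0]]
[[2,1],[10,15],[12,1],[15,14],[21,6],[29,16],[33,12],[47,0]]
[[2,1],[10,15],[12,1],[15,14],[21,6],[29,16],[33,12],[47,16],[48,0]]
[[2,1],[10,15],[12,4],[15,14],[21,6],[29,16],[33,12],[47,16],[48,0]]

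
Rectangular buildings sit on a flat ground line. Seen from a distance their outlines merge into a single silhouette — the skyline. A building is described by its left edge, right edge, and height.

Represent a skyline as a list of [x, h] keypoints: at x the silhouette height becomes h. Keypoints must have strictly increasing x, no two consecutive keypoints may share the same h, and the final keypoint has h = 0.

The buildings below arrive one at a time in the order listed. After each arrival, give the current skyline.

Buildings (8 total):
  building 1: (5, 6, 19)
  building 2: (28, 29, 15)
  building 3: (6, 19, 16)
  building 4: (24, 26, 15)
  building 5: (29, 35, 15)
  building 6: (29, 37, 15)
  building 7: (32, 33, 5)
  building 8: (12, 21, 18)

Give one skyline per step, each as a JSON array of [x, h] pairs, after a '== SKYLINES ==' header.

== SKYLINES ==
[[5,19],[6,0]]
[[5,19],[6,0],[28,15],[29,0]]
[[5,19],[6,16],[19,0],[28,15],[29,0]]
[[5,19],[6,16],[19,0],[24,15],[26,0],[28,15],[29,0]]
[[5,19],[6,16],[19,0],[24,15],[26,0],[28,15],[35,0]]
[[5,19],[6,16],[19,0],[24,15],[26,0],[28,15],[37,0]]
[[5,19],[6,16],[19,0],[24,15],[26,0],[28,15],[37,0]]
[[5,19],[6,16],[12,18],[21,0],[24,15],[26,0],[28,15],[37,0]]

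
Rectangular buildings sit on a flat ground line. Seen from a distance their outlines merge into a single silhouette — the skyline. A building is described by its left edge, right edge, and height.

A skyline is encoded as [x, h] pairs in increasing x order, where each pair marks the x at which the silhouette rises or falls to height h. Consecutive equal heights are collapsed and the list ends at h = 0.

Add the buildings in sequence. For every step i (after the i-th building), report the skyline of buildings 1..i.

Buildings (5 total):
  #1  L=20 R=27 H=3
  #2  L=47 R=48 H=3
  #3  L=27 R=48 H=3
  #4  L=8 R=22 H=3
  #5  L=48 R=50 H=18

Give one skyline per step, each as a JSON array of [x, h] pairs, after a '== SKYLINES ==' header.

== SKYLINES ==
[[20,3],[27,0]]
[[20,3],[27,0],[47,3],[48,0]]
[[20,3],[48,0]]
[[8,3],[48,0]]
[[8,3],[48,18],[50,0]]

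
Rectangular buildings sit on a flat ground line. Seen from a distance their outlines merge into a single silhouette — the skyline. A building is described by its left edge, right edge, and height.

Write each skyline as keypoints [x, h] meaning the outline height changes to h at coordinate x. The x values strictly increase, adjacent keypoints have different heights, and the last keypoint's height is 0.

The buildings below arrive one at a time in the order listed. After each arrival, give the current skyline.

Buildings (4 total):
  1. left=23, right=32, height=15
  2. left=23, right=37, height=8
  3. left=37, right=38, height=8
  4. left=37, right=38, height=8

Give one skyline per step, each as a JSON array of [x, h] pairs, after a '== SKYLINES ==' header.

== SKYLINES ==
[[23,15],[32,0]]
[[23,15],[32,8],[37,0]]
[[23,15],[32,8],[38,0]]
[[23,15],[32,8],[38,0]]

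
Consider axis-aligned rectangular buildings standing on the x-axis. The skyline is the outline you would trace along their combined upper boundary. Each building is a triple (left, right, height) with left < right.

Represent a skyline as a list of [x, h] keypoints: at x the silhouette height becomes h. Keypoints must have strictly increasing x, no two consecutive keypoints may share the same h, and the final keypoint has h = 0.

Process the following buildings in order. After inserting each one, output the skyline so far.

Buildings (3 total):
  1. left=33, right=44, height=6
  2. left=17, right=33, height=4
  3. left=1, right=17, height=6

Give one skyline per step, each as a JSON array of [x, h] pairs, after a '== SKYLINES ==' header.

== SKYLINES ==
[[33,6],[44,0]]
[[17,4],[33,6],[44,0]]
[[1,6],[17,4],[33,6],[44,0]]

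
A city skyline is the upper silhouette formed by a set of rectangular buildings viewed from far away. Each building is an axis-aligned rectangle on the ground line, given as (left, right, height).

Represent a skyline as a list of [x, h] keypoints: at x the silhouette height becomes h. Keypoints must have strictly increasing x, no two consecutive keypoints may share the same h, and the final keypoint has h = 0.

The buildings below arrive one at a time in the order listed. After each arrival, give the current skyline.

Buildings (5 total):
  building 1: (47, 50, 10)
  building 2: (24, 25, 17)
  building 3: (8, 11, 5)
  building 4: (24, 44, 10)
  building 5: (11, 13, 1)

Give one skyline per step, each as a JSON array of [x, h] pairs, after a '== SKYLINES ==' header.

== SKYLINES ==
[[47,10],[50,0]]
[[24,17],[25,0],[47,10],[50,0]]
[[8,5],[11,0],[24,17],[25,0],[47,10],[50,0]]
[[8,5],[11,0],[24,17],[25,10],[44,0],[47,10],[50,0]]
[[8,5],[11,1],[13,0],[24,17],[25,10],[44,0],[47,10],[50,0]]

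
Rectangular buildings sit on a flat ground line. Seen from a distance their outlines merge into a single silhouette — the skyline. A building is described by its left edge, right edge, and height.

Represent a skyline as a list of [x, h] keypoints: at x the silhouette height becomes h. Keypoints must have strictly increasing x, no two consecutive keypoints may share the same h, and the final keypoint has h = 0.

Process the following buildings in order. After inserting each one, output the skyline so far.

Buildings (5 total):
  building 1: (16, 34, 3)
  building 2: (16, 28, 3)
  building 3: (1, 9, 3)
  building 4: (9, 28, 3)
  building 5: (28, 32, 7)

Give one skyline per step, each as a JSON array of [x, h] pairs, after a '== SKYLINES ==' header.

== SKYLINES ==
[[16,3],[34,0]]
[[16,3],[34,0]]
[[1,3],[9,0],[16,3],[34,0]]
[[1,3],[34,0]]
[[1,3],[28,7],[32,3],[34,0]]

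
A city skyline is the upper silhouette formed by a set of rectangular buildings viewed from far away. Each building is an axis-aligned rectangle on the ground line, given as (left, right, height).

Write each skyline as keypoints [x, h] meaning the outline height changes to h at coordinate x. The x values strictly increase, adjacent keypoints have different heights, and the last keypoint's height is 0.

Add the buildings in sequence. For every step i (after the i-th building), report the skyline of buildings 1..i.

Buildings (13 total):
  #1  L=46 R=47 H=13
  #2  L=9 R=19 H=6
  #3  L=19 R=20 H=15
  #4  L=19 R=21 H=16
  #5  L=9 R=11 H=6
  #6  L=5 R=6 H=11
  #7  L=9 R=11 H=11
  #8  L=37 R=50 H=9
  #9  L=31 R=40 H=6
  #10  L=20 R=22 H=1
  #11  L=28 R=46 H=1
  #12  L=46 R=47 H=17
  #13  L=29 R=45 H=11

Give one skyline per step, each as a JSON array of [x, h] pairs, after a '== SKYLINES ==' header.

== SKYLINES ==
[[46,13],[47,0]]
[[9,6],[19,0],[46,13],[47,0]]
[[9,6],[19,15],[20,0],[46,13],[47,0]]
[[9,6],[19,16],[21,0],[46,13],[47,0]]
[[9,6],[19,16],[21,0],[46,13],[47,0]]
[[5,11],[6,0],[9,6],[19,16],[21,0],[46,13],[47,0]]
[[5,11],[6,0],[9,11],[11,6],[19,16],[21,0],[46,13],[47,0]]
[[5,11],[6,0],[9,11],[11,6],[19,16],[21,0],[37,9],[46,13],[47,9],[50,0]]
[[5,11],[6,0],[9,11],[11,6],[19,16],[21,0],[31,6],[37,9],[46,13],[47,9],[50,0]]
[[5,11],[6,0],[9,11],[11,6],[19,16],[21,1],[22,0],[31,6],[37,9],[46,13],[47,9],[50,0]]
[[5,11],[6,0],[9,11],[11,6],[19,16],[21,1],[22,0],[28,1],[31,6],[37,9],[46,13],[47,9],[50,0]]
[[5,11],[6,0],[9,11],[11,6],[19,16],[21,1],[22,0],[28,1],[31,6],[37,9],[46,17],[47,9],[50,0]]
[[5,11],[6,0],[9,11],[11,6],[19,16],[21,1],[22,0],[28,1],[29,11],[45,9],[46,17],[47,9],[50,0]]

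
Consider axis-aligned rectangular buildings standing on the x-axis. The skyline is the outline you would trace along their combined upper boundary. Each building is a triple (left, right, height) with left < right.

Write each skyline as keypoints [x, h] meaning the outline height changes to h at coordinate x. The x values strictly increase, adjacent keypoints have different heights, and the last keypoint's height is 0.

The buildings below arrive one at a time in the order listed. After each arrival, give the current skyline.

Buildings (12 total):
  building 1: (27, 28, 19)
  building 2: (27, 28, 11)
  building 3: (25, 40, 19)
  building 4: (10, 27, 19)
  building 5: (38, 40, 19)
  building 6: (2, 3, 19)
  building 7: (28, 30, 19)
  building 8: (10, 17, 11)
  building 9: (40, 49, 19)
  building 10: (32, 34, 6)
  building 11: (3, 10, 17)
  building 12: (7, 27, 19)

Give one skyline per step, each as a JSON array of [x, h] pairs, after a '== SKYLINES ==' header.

== SKYLINES ==
[[27,19],[28,0]]
[[27,19],[28,0]]
[[25,19],[40,0]]
[[10,19],[40,0]]
[[10,19],[40,0]]
[[2,19],[3,0],[10,19],[40,0]]
[[2,19],[3,0],[10,19],[40,0]]
[[2,19],[3,0],[10,19],[40,0]]
[[2,19],[3,0],[10,19],[49,0]]
[[2,19],[3,0],[10,19],[49,0]]
[[2,19],[3,17],[10,19],[49,0]]
[[2,19],[3,17],[7,19],[49,0]]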